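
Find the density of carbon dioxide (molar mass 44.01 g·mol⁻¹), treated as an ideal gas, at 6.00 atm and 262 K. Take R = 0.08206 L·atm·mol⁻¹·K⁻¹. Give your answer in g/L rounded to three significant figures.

ρ = PM/(RT) = (6.00 × 44.01) / (0.08206 × 262.0)

ρ ≈ 12.3 g/L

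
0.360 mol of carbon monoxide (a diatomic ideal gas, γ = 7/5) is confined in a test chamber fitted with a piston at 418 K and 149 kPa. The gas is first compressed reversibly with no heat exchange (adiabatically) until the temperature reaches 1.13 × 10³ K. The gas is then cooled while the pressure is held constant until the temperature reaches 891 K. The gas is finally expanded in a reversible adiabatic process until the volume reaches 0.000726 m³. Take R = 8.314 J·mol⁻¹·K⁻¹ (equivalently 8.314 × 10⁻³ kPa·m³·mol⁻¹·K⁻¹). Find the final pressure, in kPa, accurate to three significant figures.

From PV = nRT: V₁ = nRT₁/P₁ = 0.008397 m³.
Reversible adiabatic, γ = 7/5: P₂ = P₁·(T₂/T₁)^(γ/(γ−1)) = 4840 kPa; V₂ = V₁·(T₁/T₂)^(1/(γ−1)) = 0.0006988 m³.
Isobaric, so V/T is constant: P₃ = P₂; V₃ = V₂·(T₃/T₂) = 0.0005510 m³.
Adiabatic (γ = 7/5), T V^(γ−1) and P V^γ constant: T₄ = T₃·(V₃/V₄)^(γ−1) = 797.9 K; P₄ = P₃·(V₃/V₄)^γ = 3290 kPa.

P₄ ≈ 3.29e+03 kPa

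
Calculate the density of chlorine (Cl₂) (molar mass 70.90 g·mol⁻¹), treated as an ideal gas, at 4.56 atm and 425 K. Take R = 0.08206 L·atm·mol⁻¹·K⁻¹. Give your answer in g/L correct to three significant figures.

ρ ≈ 9.27 g/L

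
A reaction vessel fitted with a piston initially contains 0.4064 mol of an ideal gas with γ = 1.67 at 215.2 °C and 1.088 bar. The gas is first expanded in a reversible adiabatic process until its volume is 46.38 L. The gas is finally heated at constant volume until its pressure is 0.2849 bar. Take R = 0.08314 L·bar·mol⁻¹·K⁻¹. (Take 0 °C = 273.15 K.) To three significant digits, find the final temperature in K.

Convert: T₁ = 488.3 K.
From PV = nRT: V₁ = nRT₁/P₁ = 15.17 L.
Reversible adiabatic, γ = 1.67: T₂ = T₁·(V₁/V₂)^(γ−1) = 230.9 K; P₂ = P₁·(V₁/V₂)^γ = 0.1682 bar.
Isochoric, so P/T is constant: V₃ = V₂; T₃ = T₂·(P₃/P₂) = 391.1 K.

T₃ ≈ 391 K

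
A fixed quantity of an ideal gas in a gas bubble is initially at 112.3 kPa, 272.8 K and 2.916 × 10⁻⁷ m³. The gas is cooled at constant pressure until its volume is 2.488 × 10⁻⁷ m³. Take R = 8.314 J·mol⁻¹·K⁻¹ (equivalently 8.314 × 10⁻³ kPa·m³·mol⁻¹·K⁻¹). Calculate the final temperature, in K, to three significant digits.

T₂ ≈ 233 K

Isobaric, so V/T is constant: P₂ = P₁; T₂ = T₁·(V₂/V₁) = 232.8 K.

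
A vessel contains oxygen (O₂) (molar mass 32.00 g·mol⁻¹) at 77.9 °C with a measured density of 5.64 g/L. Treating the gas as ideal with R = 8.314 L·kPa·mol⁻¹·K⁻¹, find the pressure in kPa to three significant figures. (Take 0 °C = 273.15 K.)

ρ = PM/(RT) ⇒ P = ρRT/M = (5.64 × 8.314 × 351.0) / 32.00

P ≈ 514 kPa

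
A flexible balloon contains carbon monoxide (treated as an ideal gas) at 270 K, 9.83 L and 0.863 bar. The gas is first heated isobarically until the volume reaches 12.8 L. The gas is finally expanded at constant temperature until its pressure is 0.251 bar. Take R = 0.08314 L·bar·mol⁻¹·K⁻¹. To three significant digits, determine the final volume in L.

V₃ ≈ 44.0 L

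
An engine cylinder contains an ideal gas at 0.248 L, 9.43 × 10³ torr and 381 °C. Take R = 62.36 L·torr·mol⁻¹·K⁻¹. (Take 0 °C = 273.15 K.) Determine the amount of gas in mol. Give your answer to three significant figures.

n ≈ 0.0573 mol

Convert: T = 654.15 K.
PV = nRT ⇒ n = PV/(RT) = (9.43e+03 × 0.248) / (62.36 × 654.15)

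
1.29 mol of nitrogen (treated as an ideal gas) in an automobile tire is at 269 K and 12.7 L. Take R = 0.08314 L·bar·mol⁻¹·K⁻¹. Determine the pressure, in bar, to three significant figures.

P ≈ 2.27 bar

PV = nRT ⇒ P = nRT/V = (1.29 × 0.08314 × 269) / 12.7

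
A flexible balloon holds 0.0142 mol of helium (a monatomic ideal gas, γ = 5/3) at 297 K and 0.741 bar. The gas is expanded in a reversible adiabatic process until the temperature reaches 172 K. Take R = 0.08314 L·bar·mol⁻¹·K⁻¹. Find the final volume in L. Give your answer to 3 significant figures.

V₂ ≈ 1.07 L

From PV = nRT: V₁ = nRT₁/P₁ = 0.4732 L.
Adiabatic (γ = 5/3), T V^(γ−1) and P V^γ constant: P₂ = P₁·(T₂/T₁)^(γ/(γ−1)) = 0.1891 bar; V₂ = V₁·(T₁/T₂)^(1/(γ−1)) = 1.074 L.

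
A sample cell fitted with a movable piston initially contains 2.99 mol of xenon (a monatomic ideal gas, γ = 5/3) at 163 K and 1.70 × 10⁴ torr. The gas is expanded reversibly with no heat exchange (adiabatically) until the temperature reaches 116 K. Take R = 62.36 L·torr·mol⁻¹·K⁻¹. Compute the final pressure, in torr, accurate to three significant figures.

From PV = nRT: V₁ = nRT₁/P₁ = 1.788 L.
Reversible adiabatic, γ = 5/3: P₂ = P₁·(T₂/T₁)^(γ/(γ−1)) = 7263 torr; V₂ = V₁·(T₁/T₂)^(1/(γ−1)) = 2.978 L.

P₂ ≈ 7.26e+03 torr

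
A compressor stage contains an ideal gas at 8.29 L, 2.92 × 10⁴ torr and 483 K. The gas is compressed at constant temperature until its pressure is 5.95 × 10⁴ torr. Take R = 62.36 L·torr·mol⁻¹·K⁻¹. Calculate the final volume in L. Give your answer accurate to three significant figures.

V₂ ≈ 4.07 L

T constant ⇒ Boyle's law P V = const: T₂ = T₁; V₂ = V₁·(P₁/P₂) = 4.068 L.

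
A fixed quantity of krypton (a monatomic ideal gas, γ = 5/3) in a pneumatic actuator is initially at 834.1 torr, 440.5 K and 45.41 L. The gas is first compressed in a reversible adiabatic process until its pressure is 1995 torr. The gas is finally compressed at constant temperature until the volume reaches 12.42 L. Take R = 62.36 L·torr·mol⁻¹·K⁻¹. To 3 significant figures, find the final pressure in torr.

P₃ ≈ 4.32e+03 torr

Reversible adiabatic, γ = 5/3: T₂ = T₁·(P₂/P₁)^((γ−1)/γ) = 624.4 K; V₂ = V₁·(P₁/P₂)^(1/γ) = 26.91 L.
T constant ⇒ Boyle's law P V = const: T₃ = T₂; P₃ = P₂·(V₂/V₃) = 4323 torr.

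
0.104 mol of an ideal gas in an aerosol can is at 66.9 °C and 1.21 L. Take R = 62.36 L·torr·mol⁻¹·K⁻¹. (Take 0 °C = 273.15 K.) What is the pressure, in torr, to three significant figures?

Convert: T = 340.05 K.
PV = nRT ⇒ P = nRT/V = (0.104 × 62.36 × 340.05) / 1.21

P ≈ 1.82e+03 torr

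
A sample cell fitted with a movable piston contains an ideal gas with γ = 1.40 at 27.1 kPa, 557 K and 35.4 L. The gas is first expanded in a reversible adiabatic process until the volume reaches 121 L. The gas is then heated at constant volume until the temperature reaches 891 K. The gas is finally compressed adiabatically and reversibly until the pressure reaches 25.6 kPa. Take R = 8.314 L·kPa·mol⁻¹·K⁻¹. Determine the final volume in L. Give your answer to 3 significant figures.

V₄ ≈ 73.3 L

Adiabatic (γ = 1.40), T V^(γ−1) and P V^γ constant: T₂ = T₁·(V₁/V₂)^(γ−1) = 340.7 K; P₂ = P₁·(V₁/V₂)^γ = 4.849 kPa.
Isochoric, so P/T is constant: V₃ = V₂; P₃ = P₂·(T₃/T₂) = 12.68 kPa.
Reversible adiabatic, γ = 1.40: T₄ = T₃·(P₄/P₃)^((γ−1)/γ) = 1089 K; V₄ = V₃·(P₃/P₄)^(1/γ) = 73.27 L.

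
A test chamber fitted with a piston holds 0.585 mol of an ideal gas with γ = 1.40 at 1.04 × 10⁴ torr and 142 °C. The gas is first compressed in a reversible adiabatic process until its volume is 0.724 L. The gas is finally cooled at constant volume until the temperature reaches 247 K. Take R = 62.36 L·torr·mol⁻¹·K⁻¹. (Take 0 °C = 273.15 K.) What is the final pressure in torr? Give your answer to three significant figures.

P₃ ≈ 1.24e+04 torr

Convert: T₁ = 415.1 K.
From PV = nRT: V₁ = nRT₁/P₁ = 1.456 L.
Adiabatic (γ = 1.40), T V^(γ−1) and P V^γ constant: T₂ = T₁·(V₁/V₂)^(γ−1) = 549.0 K; P₂ = P₁·(V₁/V₂)^γ = 2.766e+04 torr.
Isochoric, so P/T is constant: V₃ = V₂; P₃ = P₂·(T₃/T₂) = 1.245e+04 torr.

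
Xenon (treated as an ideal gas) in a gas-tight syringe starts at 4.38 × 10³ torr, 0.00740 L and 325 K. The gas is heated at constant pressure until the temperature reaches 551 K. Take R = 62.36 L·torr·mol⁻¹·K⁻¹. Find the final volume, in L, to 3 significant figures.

P constant ⇒ V ∝ T: P₂ = P₁; V₂ = V₁·(T₂/T₁) = 0.01255 L.

V₂ ≈ 0.0125 L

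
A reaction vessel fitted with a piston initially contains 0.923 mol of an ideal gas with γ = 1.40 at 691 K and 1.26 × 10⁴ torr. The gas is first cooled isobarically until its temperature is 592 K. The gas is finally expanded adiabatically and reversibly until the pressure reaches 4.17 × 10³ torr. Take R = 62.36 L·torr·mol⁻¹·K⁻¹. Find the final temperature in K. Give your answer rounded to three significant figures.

From PV = nRT: V₁ = nRT₁/P₁ = 3.157 L.
P constant ⇒ V ∝ T: P₂ = P₁; V₂ = V₁·(T₂/T₁) = 2.704 L.
Adiabatic (γ = 1.40), T V^(γ−1) and P V^γ constant: T₃ = T₂·(P₃/P₂)^((γ−1)/γ) = 431.6 K; V₃ = V₂·(P₂/P₃)^(1/γ) = 5.958 L.

T₃ ≈ 432 K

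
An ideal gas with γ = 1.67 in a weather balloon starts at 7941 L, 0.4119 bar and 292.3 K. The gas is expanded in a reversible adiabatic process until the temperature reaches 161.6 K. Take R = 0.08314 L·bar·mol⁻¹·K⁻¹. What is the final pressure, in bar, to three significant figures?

Reversible adiabatic, γ = 1.67: P₂ = P₁·(T₂/T₁)^(γ/(γ−1)) = 0.09403 bar; V₂ = V₁·(T₁/T₂)^(1/(γ−1)) = 1.923e+04 L.

P₂ ≈ 0.0940 bar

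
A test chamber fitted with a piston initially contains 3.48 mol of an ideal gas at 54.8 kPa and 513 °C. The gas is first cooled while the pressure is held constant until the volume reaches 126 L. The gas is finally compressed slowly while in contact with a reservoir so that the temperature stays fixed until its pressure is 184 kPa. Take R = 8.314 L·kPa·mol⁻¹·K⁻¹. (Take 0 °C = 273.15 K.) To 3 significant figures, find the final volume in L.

V₃ ≈ 37.5 L

Convert: T₁ = 786.1 K.
From PV = nRT: V₁ = nRT₁/P₁ = 415.1 L.
Isobaric, so V/T is constant: P₂ = P₁; T₂ = T₁·(V₂/V₁) = 238.7 K.
Isothermal, so P V is constant: T₃ = T₂; V₃ = V₂·(P₂/P₃) = 37.53 L.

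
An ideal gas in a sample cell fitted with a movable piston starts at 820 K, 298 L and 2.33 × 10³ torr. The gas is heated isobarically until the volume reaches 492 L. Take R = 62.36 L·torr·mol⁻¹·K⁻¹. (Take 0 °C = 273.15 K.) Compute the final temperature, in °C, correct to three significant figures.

Isobaric, so V/T is constant: P₂ = P₁; T₂ = T₁·(V₂/V₁) = 1354 K.

T₂ ≈ 1.08e+03 °C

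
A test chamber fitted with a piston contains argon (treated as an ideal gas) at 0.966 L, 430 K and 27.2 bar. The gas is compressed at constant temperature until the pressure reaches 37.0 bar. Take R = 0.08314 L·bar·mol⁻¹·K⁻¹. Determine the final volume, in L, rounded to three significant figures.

V₂ ≈ 0.710 L

Isothermal, so P V is constant: T₂ = T₁; V₂ = V₁·(P₁/P₂) = 0.7101 L.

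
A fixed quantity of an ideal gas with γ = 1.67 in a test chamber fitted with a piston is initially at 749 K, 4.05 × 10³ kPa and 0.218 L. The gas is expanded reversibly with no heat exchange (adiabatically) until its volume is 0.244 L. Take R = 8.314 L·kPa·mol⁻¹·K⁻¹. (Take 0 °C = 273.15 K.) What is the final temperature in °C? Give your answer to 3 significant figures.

Reversible adiabatic, γ = 1.67: T₂ = T₁·(V₁/V₂)^(γ−1) = 694.5 K; P₂ = P₁·(V₁/V₂)^γ = 3355 kPa.

T₂ ≈ 421 °C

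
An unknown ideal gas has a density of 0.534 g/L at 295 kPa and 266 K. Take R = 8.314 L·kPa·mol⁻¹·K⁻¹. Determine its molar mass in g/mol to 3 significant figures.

ρ = PM/(RT) ⇒ M = ρRT/P = (0.534 × 8.314 × 266.0) / 295

M ≈ 4.00 g/mol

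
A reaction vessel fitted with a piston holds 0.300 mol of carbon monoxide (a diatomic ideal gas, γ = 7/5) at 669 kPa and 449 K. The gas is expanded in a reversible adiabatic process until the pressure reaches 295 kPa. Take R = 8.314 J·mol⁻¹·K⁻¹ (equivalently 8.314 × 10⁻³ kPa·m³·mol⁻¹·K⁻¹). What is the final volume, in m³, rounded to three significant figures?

From PV = nRT: V₁ = nRT₁/P₁ = 0.001674 m³.
Adiabatic (γ = 7/5), T V^(γ−1) and P V^γ constant: T₂ = T₁·(P₂/P₁)^((γ−1)/γ) = 355.3 K; V₂ = V₁·(P₁/P₂)^(1/γ) = 0.003004 m³.

V₂ ≈ 0.00300 m³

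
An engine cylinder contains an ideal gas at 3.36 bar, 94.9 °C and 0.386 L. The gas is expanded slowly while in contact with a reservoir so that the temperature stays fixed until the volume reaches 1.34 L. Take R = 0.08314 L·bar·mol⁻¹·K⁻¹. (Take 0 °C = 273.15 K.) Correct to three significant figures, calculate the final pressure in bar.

P₂ ≈ 0.968 bar

Convert: T₁ = 368.0 K.
T constant ⇒ Boyle's law P V = const: T₂ = T₁; P₂ = P₁·(V₁/V₂) = 0.9679 bar.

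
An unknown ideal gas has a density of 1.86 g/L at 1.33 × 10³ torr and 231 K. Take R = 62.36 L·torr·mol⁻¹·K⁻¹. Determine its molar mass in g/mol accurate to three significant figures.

ρ = PM/(RT) ⇒ M = ρRT/P = (1.86 × 62.36 × 231.0) / 1.33e+03

M ≈ 20.1 g/mol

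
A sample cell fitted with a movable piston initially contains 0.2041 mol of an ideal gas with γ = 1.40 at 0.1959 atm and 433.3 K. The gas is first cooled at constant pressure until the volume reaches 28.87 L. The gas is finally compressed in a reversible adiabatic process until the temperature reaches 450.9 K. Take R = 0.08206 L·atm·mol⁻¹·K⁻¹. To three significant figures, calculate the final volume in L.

V₃ ≈ 14.0 L

From PV = nRT: V₁ = nRT₁/P₁ = 37.04 L.
P constant ⇒ V ∝ T: P₂ = P₁; T₂ = T₁·(V₂/V₁) = 337.7 K.
Adiabatic (γ = 1.40), T V^(γ−1) and P V^γ constant: P₃ = P₂·(T₃/T₂)^(γ/(γ−1)) = 0.5389 atm; V₃ = V₂·(T₂/T₃)^(1/(γ−1)) = 14.01 L.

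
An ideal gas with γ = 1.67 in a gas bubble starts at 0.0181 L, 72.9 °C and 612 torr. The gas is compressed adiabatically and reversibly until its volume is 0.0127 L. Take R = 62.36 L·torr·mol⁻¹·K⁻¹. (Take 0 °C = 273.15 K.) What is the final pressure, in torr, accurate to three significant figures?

P₂ ≈ 1.11e+03 torr

Convert: T₁ = 346.0 K.
Adiabatic (γ = 1.67), T V^(γ−1) and P V^γ constant: T₂ = T₁·(V₁/V₂)^(γ−1) = 438.8 K; P₂ = P₁·(V₁/V₂)^γ = 1106 torr.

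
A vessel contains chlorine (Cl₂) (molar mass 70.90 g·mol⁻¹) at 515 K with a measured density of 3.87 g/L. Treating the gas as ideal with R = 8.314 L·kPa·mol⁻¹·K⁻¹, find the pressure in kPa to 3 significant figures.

ρ = PM/(RT) ⇒ P = ρRT/M = (3.87 × 8.314 × 515.0) / 70.90

P ≈ 234 kPa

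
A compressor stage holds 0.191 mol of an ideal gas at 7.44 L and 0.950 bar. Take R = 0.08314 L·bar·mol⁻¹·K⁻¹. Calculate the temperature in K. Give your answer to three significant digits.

PV = nRT ⇒ T = PV/(nR) = (0.950 × 7.44) / (0.191 × 0.08314)

T ≈ 445 K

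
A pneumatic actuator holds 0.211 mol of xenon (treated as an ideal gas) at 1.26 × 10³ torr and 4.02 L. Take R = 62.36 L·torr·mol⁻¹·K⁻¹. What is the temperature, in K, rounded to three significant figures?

T ≈ 385 K

PV = nRT ⇒ T = PV/(nR) = (1.26e+03 × 4.02) / (0.211 × 62.36)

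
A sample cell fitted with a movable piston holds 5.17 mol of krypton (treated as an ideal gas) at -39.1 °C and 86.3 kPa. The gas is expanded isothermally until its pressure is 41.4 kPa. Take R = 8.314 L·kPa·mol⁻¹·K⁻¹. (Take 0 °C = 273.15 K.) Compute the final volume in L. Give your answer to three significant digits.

V₂ ≈ 243 L

Convert: T₁ = 234.0 K.
From PV = nRT: V₁ = nRT₁/P₁ = 116.6 L.
T constant ⇒ Boyle's law P V = const: T₂ = T₁; V₂ = V₁·(P₁/P₂) = 243.0 L.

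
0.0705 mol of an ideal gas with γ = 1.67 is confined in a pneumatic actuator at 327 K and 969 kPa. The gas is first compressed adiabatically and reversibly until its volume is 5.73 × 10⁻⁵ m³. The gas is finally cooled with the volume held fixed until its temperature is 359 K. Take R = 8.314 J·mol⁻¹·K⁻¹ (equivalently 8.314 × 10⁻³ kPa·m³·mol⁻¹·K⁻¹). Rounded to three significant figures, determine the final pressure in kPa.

P₃ ≈ 3.67e+03 kPa

From PV = nRT: V₁ = nRT₁/P₁ = 0.0001978 m³.
Adiabatic (γ = 1.67), T V^(γ−1) and P V^γ constant: T₂ = T₁·(V₁/V₂)^(γ−1) = 750.0 K; P₂ = P₁·(V₁/V₂)^γ = 7672 kPa.
Isochoric, so P/T is constant: V₃ = V₂; P₃ = P₂·(T₃/T₂) = 3672 kPa.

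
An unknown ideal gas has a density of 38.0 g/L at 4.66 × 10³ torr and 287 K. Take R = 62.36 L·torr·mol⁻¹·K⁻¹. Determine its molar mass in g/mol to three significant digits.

M ≈ 146 g/mol

ρ = PM/(RT) ⇒ M = ρRT/P = (38.0 × 62.36 × 287.0) / 4.66e+03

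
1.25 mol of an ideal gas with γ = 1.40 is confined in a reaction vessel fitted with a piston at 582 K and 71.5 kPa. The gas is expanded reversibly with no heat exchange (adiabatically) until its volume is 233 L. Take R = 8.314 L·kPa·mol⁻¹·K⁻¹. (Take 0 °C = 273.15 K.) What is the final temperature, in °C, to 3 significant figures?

From PV = nRT: V₁ = nRT₁/P₁ = 84.59 L.
Adiabatic (γ = 1.40), T V^(γ−1) and P V^γ constant: T₂ = T₁·(V₁/V₂)^(γ−1) = 388.1 K; P₂ = P₁·(V₁/V₂)^γ = 17.31 kPa.

T₂ ≈ 115 °C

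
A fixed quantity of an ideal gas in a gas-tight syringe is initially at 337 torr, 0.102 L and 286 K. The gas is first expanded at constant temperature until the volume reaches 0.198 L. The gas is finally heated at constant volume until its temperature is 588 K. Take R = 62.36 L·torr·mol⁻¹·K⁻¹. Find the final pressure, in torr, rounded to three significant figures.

Isothermal, so P V is constant: T₂ = T₁; P₂ = P₁·(V₁/V₂) = 173.6 torr.
V constant ⇒ P ∝ T: V₃ = V₂; P₃ = P₂·(T₃/T₂) = 356.9 torr.

P₃ ≈ 357 torr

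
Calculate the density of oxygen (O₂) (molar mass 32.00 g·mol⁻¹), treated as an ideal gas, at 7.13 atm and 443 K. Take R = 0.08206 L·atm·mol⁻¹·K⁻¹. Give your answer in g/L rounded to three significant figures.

ρ = PM/(RT) = (7.13 × 32.00) / (0.08206 × 443.0)

ρ ≈ 6.28 g/L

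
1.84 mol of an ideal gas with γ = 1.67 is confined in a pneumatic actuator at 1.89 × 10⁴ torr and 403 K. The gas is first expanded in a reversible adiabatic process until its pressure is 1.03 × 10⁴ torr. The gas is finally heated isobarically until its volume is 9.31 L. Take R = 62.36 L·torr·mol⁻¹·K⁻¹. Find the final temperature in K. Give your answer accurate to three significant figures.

T₃ ≈ 836 K

From PV = nRT: V₁ = nRT₁/P₁ = 2.447 L.
Reversible adiabatic, γ = 1.67: T₂ = T₁·(P₂/P₁)^((γ−1)/γ) = 315.9 K; V₂ = V₁·(P₁/P₂)^(1/γ) = 3.519 L.
P constant ⇒ V ∝ T: P₃ = P₂; T₃ = T₂·(V₃/V₂) = 835.7 K.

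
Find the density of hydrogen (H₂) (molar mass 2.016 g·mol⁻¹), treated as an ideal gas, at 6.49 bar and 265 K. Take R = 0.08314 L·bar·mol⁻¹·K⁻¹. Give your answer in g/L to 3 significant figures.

ρ = PM/(RT) = (6.49 × 2.016) / (0.08314 × 265.0)

ρ ≈ 0.594 g/L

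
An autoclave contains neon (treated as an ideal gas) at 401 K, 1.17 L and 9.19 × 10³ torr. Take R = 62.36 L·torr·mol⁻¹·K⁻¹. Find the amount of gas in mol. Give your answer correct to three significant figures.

PV = nRT ⇒ n = PV/(RT) = (9.19e+03 × 1.17) / (62.36 × 401)

n ≈ 0.430 mol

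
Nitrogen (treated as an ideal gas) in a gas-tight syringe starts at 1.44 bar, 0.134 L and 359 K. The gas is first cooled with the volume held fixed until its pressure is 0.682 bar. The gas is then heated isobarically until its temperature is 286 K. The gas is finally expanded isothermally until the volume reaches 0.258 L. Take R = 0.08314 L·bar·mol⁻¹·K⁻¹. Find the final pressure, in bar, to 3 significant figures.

V constant ⇒ P ∝ T: V₂ = V₁; T₂ = T₁·(P₂/P₁) = 170.0 K.
Isobaric, so V/T is constant: P₃ = P₂; V₃ = V₂·(T₃/T₂) = 0.2254 L.
T constant ⇒ Boyle's law P V = const: T₄ = T₃; P₄ = P₃·(V₃/V₄) = 0.5958 bar.

P₄ ≈ 0.596 bar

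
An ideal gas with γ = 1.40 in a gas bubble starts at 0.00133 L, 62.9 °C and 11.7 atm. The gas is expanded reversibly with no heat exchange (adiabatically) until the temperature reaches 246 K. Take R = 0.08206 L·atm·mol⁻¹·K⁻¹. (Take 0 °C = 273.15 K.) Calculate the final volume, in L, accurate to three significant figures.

V₂ ≈ 0.00290 L

Convert: T₁ = 336.0 K.
Adiabatic (γ = 1.40), T V^(γ−1) and P V^γ constant: P₂ = P₁·(T₂/T₁)^(γ/(γ−1)) = 3.927 atm; V₂ = V₁·(T₁/T₂)^(1/(γ−1)) = 0.002901 L.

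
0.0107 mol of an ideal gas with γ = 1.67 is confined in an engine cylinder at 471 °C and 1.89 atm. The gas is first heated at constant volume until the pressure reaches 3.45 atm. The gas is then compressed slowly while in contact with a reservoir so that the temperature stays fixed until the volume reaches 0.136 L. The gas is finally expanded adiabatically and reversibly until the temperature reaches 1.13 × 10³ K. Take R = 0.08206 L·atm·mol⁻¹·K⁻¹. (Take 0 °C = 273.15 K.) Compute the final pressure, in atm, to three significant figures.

P₄ ≈ 5.54 atm

Convert: T₁ = 744.1 K.
From PV = nRT: V₁ = nRT₁/P₁ = 0.3457 L.
V constant ⇒ P ∝ T: V₂ = V₁; T₂ = T₁·(P₂/P₁) = 1358 K.
Isothermal, so P V is constant: T₃ = T₂; P₃ = P₂·(V₂/V₃) = 8.770 atm.
Adiabatic (γ = 1.67), T V^(γ−1) and P V^γ constant: P₄ = P₃·(T₄/T₃)^(γ/(γ−1)) = 5.543 atm; V₄ = V₃·(T₃/T₄)^(1/(γ−1)) = 0.1790 L.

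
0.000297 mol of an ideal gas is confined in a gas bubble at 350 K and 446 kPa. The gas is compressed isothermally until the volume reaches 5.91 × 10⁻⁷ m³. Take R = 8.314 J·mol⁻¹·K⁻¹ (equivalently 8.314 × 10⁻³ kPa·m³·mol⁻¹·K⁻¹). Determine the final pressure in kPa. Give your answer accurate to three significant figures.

P₂ ≈ 1.46e+03 kPa

From PV = nRT: V₁ = nRT₁/P₁ = 1.938e-06 m³.
Isothermal, so P V is constant: T₂ = T₁; P₂ = P₁·(V₁/V₂) = 1462 kPa.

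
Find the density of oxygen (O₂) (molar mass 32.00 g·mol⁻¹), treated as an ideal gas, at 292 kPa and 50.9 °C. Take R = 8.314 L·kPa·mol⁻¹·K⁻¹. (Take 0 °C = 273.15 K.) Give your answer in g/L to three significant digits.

ρ ≈ 3.47 g/L

ρ = PM/(RT) = (292 × 32.00) / (8.314 × 324.0)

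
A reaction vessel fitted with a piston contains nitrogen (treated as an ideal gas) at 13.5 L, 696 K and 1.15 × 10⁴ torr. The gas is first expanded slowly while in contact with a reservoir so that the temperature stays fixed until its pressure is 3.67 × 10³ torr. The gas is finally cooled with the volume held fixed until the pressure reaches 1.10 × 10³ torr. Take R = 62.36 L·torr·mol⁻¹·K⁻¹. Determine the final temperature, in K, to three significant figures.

T₃ ≈ 209 K

Isothermal, so P V is constant: T₂ = T₁; V₂ = V₁·(P₁/P₂) = 42.30 L.
V constant ⇒ P ∝ T: V₃ = V₂; T₃ = T₂·(P₃/P₂) = 208.6 K.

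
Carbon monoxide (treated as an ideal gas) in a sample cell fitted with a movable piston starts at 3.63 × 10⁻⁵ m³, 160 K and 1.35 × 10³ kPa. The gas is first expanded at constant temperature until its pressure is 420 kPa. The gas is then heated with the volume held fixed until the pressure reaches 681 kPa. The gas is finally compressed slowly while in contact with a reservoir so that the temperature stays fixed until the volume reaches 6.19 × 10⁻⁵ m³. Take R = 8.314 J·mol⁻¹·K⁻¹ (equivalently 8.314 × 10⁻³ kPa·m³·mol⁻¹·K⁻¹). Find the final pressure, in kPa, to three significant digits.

P₄ ≈ 1.28e+03 kPa

Isothermal, so P V is constant: T₂ = T₁; V₂ = V₁·(P₁/P₂) = 0.0001167 m³.
Isochoric, so P/T is constant: V₃ = V₂; T₃ = T₂·(P₃/P₂) = 259.4 K.
T constant ⇒ Boyle's law P V = const: T₄ = T₃; P₄ = P₃·(V₃/V₄) = 1284 kPa.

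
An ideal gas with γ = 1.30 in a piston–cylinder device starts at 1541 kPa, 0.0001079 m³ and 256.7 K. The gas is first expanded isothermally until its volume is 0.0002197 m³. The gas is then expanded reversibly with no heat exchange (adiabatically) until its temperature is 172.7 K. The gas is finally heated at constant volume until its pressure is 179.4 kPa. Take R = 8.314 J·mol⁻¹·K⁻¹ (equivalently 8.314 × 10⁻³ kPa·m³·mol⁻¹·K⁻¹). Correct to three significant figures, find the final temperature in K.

Isothermal, so P V is constant: T₂ = T₁; P₂ = P₁·(V₁/V₂) = 756.8 kPa.
Reversible adiabatic, γ = 1.30: P₃ = P₂·(T₃/T₂)^(γ/(γ−1)) = 135.9 kPa; V₃ = V₂·(T₂/T₃)^(1/(γ−1)) = 0.0008234 m³.
V constant ⇒ P ∝ T: V₄ = V₃; T₄ = T₃·(P₄/P₃) = 228.1 K.

T₄ ≈ 228 K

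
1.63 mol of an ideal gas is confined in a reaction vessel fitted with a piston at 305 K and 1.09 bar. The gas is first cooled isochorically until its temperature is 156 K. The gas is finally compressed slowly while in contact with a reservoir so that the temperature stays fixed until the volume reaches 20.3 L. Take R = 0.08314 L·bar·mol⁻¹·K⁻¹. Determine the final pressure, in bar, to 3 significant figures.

P₃ ≈ 1.04 bar

From PV = nRT: V₁ = nRT₁/P₁ = 37.92 L.
Isochoric, so P/T is constant: V₂ = V₁; P₂ = P₁·(T₂/T₁) = 0.5575 bar.
Isothermal, so P V is constant: T₃ = T₂; P₃ = P₂·(V₂/V₃) = 1.041 bar.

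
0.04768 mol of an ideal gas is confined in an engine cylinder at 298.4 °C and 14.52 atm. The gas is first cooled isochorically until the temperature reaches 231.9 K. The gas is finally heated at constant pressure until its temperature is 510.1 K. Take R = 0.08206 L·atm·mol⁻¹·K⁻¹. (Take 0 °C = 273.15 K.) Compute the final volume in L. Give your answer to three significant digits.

V₃ ≈ 0.339 L

Convert: T₁ = 571.5 K.
From PV = nRT: V₁ = nRT₁/P₁ = 0.1540 L.
V constant ⇒ P ∝ T: V₂ = V₁; P₂ = P₁·(T₂/T₁) = 5.891 atm.
P constant ⇒ V ∝ T: P₃ = P₂; V₃ = V₂·(T₃/T₂) = 0.3388 L.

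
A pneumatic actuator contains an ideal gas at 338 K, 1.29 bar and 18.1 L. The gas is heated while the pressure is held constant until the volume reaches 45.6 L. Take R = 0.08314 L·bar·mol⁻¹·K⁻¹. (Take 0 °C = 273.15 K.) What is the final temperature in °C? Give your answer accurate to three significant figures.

Isobaric, so V/T is constant: P₂ = P₁; T₂ = T₁·(V₂/V₁) = 851.5 K.

T₂ ≈ 578 °C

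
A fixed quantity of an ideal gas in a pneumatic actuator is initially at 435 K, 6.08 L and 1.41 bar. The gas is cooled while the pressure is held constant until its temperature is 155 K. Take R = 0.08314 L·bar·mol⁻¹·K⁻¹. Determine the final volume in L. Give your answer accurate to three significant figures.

Isobaric, so V/T is constant: P₂ = P₁; V₂ = V₁·(T₂/T₁) = 2.166 L.

V₂ ≈ 2.17 L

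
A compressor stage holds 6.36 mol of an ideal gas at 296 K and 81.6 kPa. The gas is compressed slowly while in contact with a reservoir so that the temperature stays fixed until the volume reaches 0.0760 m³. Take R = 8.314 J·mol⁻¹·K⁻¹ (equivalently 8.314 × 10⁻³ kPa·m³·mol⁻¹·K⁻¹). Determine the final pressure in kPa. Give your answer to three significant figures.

From PV = nRT: V₁ = nRT₁/P₁ = 0.1918 m³.
T constant ⇒ Boyle's law P V = const: T₂ = T₁; P₂ = P₁·(V₁/V₂) = 205.9 kPa.

P₂ ≈ 206 kPa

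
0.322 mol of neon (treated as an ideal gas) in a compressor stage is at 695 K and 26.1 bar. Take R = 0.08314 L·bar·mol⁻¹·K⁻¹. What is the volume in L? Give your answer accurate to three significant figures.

PV = nRT ⇒ V = nRT/P = (0.322 × 0.08314 × 695) / 26.1

V ≈ 0.713 L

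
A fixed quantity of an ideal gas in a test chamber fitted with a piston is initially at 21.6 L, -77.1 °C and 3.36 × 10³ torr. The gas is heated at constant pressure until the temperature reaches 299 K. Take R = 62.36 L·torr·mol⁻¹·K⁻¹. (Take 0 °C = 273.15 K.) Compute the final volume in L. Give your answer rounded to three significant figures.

Convert: T₁ = 196.0 K.
P constant ⇒ V ∝ T: P₂ = P₁; V₂ = V₁·(T₂/T₁) = 32.94 L.

V₂ ≈ 32.9 L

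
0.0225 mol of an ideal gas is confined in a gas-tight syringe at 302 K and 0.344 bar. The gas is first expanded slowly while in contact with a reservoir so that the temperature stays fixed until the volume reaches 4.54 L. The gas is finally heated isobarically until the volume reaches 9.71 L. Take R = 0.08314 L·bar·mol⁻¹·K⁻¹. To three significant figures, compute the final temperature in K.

T₃ ≈ 646 K

From PV = nRT: V₁ = nRT₁/P₁ = 1.642 L.
T constant ⇒ Boyle's law P V = const: T₂ = T₁; P₂ = P₁·(V₁/V₂) = 0.1244 bar.
Isobaric, so V/T is constant: P₃ = P₂; T₃ = T₂·(V₃/V₂) = 645.9 K.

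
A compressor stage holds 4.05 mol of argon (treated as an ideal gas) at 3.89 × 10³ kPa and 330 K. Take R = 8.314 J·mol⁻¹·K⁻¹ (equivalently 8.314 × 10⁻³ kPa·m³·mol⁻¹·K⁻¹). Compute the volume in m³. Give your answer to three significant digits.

V ≈ 0.00286 m³

PV = nRT ⇒ V = nRT/P = (4.05 × 8.314 × 10⁻³ × 330) / 3.89e+03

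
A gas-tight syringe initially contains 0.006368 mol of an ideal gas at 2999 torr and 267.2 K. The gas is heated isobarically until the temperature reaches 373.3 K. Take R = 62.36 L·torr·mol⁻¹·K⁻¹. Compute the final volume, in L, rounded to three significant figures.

From PV = nRT: V₁ = nRT₁/P₁ = 0.03538 L.
P constant ⇒ V ∝ T: P₂ = P₁; V₂ = V₁·(T₂/T₁) = 0.04943 L.

V₂ ≈ 0.0494 L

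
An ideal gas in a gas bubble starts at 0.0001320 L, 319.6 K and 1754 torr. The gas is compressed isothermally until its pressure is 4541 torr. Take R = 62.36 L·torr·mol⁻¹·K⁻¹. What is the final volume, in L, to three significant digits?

Isothermal, so P V is constant: T₂ = T₁; V₂ = V₁·(P₁/P₂) = 5.099e-05 L.

V₂ ≈ 5.10e-05 L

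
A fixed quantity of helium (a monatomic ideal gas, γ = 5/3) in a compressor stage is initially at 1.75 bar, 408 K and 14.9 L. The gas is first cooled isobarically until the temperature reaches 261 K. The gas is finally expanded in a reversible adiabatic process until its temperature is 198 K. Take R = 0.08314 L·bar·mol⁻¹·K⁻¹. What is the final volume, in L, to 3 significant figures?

P constant ⇒ V ∝ T: P₂ = P₁; V₂ = V₁·(T₂/T₁) = 9.532 L.
Adiabatic (γ = 5/3), T V^(γ−1) and P V^γ constant: P₃ = P₂·(T₃/T₂)^(γ/(γ−1)) = 0.8772 bar; V₃ = V₂·(T₂/T₃)^(1/(γ−1)) = 14.43 L.

V₃ ≈ 14.4 L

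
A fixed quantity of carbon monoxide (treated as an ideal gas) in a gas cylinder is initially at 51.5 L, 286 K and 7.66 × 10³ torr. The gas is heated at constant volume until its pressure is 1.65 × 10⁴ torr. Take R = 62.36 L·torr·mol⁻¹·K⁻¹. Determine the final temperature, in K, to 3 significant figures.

T₂ ≈ 616 K

V constant ⇒ P ∝ T: V₂ = V₁; T₂ = T₁·(P₂/P₁) = 616.1 K.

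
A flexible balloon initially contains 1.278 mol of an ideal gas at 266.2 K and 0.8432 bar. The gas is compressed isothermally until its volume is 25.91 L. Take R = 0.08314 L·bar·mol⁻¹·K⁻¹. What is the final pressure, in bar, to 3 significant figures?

From PV = nRT: V₁ = nRT₁/P₁ = 33.54 L.
Isothermal, so P V is constant: T₂ = T₁; P₂ = P₁·(V₁/V₂) = 1.092 bar.

P₂ ≈ 1.09 bar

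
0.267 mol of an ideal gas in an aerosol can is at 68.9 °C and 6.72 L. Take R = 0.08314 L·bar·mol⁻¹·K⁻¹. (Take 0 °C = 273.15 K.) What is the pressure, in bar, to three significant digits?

Convert: T = 342.05 K.
PV = nRT ⇒ P = nRT/V = (0.267 × 0.08314 × 342.05) / 6.72

P ≈ 1.13 bar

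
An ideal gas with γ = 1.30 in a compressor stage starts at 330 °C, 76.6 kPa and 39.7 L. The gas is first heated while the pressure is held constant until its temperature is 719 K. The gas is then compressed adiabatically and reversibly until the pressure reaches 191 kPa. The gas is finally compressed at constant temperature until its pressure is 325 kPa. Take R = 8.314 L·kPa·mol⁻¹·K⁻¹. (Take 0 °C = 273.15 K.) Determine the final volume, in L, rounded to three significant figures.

V₄ ≈ 13.8 L

Convert: T₁ = 603.1 K.
P constant ⇒ V ∝ T: P₂ = P₁; V₂ = V₁·(T₂/T₁) = 47.33 L.
Adiabatic (γ = 1.30), T V^(γ−1) and P V^γ constant: T₃ = T₂·(P₃/P₂)^((γ−1)/γ) = 887.8 K; V₃ = V₂·(P₂/P₃)^(1/γ) = 23.43 L.
T constant ⇒ Boyle's law P V = const: T₄ = T₃; V₄ = V₃·(P₃/P₄) = 13.77 L.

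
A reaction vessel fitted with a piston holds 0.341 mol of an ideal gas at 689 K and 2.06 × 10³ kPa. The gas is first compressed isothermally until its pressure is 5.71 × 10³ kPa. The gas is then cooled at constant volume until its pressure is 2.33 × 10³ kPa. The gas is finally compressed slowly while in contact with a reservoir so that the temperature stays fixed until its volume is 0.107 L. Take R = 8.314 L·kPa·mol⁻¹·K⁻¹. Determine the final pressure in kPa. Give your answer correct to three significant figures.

From PV = nRT: V₁ = nRT₁/P₁ = 0.9482 L.
T constant ⇒ Boyle's law P V = const: T₂ = T₁; V₂ = V₁·(P₁/P₂) = 0.3421 L.
V constant ⇒ P ∝ T: V₃ = V₂; T₃ = T₂·(P₃/P₂) = 281.2 K.
Isothermal, so P V is constant: T₄ = T₃; P₄ = P₃·(V₃/V₄) = 7449 kPa.

P₄ ≈ 7.45e+03 kPa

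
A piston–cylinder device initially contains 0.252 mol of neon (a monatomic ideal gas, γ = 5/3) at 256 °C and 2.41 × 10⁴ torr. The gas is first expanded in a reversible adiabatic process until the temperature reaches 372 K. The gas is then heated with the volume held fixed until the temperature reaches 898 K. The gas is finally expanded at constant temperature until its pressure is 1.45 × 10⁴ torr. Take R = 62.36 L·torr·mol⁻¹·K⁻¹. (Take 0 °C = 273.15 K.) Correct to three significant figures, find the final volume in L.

Convert: T₁ = 529.1 K.
From PV = nRT: V₁ = nRT₁/P₁ = 0.3450 L.
Reversible adiabatic, γ = 5/3: P₂ = P₁·(T₂/T₁)^(γ/(γ−1)) = 9987 torr; V₂ = V₁·(T₁/T₂)^(1/(γ−1)) = 0.5854 L.
V constant ⇒ P ∝ T: V₃ = V₂; P₃ = P₂·(T₃/T₂) = 2.411e+04 torr.
Isothermal, so P V is constant: T₄ = T₃; V₄ = V₃·(P₃/P₄) = 0.9732 L.

V₄ ≈ 0.973 L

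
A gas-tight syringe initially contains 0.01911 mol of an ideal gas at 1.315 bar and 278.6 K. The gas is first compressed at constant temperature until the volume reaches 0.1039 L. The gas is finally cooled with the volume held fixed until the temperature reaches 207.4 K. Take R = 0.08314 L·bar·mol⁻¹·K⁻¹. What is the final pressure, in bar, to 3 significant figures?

P₃ ≈ 3.17 bar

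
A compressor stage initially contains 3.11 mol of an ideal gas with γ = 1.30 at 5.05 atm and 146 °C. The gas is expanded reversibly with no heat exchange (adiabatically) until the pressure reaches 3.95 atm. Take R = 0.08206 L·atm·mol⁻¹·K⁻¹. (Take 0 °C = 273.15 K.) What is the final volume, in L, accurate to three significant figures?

V₂ ≈ 25.6 L

Convert: T₁ = 419.1 K.
From PV = nRT: V₁ = nRT₁/P₁ = 21.18 L.
Reversible adiabatic, γ = 1.30: T₂ = T₁·(P₂/P₁)^((γ−1)/γ) = 396.0 K; V₂ = V₁·(P₁/P₂)^(1/γ) = 25.59 L.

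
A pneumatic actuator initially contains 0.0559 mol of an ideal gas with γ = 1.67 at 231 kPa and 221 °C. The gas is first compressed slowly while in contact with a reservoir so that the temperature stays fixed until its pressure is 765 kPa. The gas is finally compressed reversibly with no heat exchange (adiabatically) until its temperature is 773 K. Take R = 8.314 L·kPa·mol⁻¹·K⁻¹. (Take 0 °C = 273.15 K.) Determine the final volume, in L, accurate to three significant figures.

V₃ ≈ 0.154 L

Convert: T₁ = 494.1 K.
From PV = nRT: V₁ = nRT₁/P₁ = 0.9942 L.
Isothermal, so P V is constant: T₂ = T₁; V₂ = V₁·(P₁/P₂) = 0.3002 L.
Adiabatic (γ = 1.67), T V^(γ−1) and P V^γ constant: P₃ = P₂·(T₃/T₂)^(γ/(γ−1)) = 2334 kPa; V₃ = V₂·(T₂/T₃)^(1/(γ−1)) = 0.1540 L.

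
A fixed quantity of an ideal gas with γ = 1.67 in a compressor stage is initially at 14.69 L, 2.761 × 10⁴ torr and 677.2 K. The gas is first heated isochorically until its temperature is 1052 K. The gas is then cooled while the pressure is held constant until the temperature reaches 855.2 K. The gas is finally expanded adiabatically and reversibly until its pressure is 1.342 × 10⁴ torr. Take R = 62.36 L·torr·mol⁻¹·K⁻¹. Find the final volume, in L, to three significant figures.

V₄ ≈ 23.9 L

V constant ⇒ P ∝ T: V₂ = V₁; P₂ = P₁·(T₂/T₁) = 4.289e+04 torr.
P constant ⇒ V ∝ T: P₃ = P₂; V₃ = V₂·(T₃/T₂) = 11.94 L.
Reversible adiabatic, γ = 1.67: T₄ = T₃·(P₄/P₃)^((γ−1)/γ) = 536.6 K; V₄ = V₃·(P₃/P₄)^(1/γ) = 23.95 L.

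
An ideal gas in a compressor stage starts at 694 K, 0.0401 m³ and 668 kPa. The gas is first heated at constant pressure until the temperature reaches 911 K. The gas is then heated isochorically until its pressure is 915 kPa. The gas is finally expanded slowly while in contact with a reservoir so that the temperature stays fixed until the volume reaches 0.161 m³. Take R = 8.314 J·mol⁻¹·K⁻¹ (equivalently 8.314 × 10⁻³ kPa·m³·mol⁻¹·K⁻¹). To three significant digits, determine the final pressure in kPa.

P₄ ≈ 299 kPa

P constant ⇒ V ∝ T: P₂ = P₁; V₂ = V₁·(T₂/T₁) = 0.05264 m³.
V constant ⇒ P ∝ T: V₃ = V₂; T₃ = T₂·(P₃/P₂) = 1248 K.
Isothermal, so P V is constant: T₄ = T₃; P₄ = P₃·(V₃/V₄) = 299.2 kPa.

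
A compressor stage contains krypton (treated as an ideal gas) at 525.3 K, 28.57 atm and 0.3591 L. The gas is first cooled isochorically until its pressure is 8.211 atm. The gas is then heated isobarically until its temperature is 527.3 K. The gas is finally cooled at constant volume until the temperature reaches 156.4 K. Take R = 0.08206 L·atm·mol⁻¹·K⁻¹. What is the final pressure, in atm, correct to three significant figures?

V constant ⇒ P ∝ T: V₂ = V₁; T₂ = T₁·(P₂/P₁) = 151.0 K.
P constant ⇒ V ∝ T: P₃ = P₂; V₃ = V₂·(T₃/T₂) = 1.254 L.
Isochoric, so P/T is constant: V₄ = V₃; P₄ = P₃·(T₄/T₃) = 2.435 atm.

P₄ ≈ 2.44 atm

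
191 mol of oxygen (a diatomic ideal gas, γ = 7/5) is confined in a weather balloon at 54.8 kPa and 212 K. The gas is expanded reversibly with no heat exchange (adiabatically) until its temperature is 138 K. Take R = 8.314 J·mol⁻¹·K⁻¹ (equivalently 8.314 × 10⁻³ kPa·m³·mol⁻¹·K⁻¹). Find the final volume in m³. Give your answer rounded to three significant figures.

V₂ ≈ 18.0 m³

From PV = nRT: V₁ = nRT₁/P₁ = 6.143 m³.
Reversible adiabatic, γ = 7/5: P₂ = P₁·(T₂/T₁)^(γ/(γ−1)) = 12.20 kPa; V₂ = V₁·(T₁/T₂)^(1/(γ−1)) = 17.97 m³.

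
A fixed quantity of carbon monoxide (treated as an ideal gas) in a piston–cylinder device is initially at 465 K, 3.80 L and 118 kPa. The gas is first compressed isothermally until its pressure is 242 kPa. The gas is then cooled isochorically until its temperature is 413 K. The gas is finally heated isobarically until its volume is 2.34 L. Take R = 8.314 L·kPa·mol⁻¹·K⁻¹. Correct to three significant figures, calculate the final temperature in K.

Isothermal, so P V is constant: T₂ = T₁; V₂ = V₁·(P₁/P₂) = 1.853 L.
V constant ⇒ P ∝ T: V₃ = V₂; P₃ = P₂·(T₃/T₂) = 214.9 kPa.
Isobaric, so V/T is constant: P₄ = P₃; T₄ = T₃·(V₄/V₃) = 521.6 K.

T₄ ≈ 522 K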